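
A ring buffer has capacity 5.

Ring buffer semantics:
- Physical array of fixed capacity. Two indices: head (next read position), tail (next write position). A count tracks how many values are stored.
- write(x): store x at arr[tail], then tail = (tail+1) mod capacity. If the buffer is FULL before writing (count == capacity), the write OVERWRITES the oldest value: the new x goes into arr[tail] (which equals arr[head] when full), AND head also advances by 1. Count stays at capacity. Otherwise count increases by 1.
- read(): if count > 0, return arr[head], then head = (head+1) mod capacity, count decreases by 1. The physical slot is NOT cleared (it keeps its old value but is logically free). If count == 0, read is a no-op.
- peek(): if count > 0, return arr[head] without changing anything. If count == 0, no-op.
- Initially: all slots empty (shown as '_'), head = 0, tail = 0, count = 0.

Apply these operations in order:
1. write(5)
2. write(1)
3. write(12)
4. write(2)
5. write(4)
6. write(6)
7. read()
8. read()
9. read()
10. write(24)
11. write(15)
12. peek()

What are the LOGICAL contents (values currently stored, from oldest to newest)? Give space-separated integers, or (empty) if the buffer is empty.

After op 1 (write(5)): arr=[5 _ _ _ _] head=0 tail=1 count=1
After op 2 (write(1)): arr=[5 1 _ _ _] head=0 tail=2 count=2
After op 3 (write(12)): arr=[5 1 12 _ _] head=0 tail=3 count=3
After op 4 (write(2)): arr=[5 1 12 2 _] head=0 tail=4 count=4
After op 5 (write(4)): arr=[5 1 12 2 4] head=0 tail=0 count=5
After op 6 (write(6)): arr=[6 1 12 2 4] head=1 tail=1 count=5
After op 7 (read()): arr=[6 1 12 2 4] head=2 tail=1 count=4
After op 8 (read()): arr=[6 1 12 2 4] head=3 tail=1 count=3
After op 9 (read()): arr=[6 1 12 2 4] head=4 tail=1 count=2
After op 10 (write(24)): arr=[6 24 12 2 4] head=4 tail=2 count=3
After op 11 (write(15)): arr=[6 24 15 2 4] head=4 tail=3 count=4
After op 12 (peek()): arr=[6 24 15 2 4] head=4 tail=3 count=4

Answer: 4 6 24 15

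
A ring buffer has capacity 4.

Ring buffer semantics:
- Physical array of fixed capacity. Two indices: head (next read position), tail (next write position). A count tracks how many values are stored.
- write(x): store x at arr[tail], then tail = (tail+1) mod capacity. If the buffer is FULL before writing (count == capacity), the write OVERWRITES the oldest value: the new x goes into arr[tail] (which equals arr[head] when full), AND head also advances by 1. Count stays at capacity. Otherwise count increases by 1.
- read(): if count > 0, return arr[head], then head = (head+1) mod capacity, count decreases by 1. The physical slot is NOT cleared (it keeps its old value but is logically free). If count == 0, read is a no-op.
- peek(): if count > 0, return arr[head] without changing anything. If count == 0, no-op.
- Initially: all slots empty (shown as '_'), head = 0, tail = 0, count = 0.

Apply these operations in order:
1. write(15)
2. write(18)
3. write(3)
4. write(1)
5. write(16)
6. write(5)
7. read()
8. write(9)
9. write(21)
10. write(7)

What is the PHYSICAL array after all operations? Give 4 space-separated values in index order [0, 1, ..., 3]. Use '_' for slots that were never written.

After op 1 (write(15)): arr=[15 _ _ _] head=0 tail=1 count=1
After op 2 (write(18)): arr=[15 18 _ _] head=0 tail=2 count=2
After op 3 (write(3)): arr=[15 18 3 _] head=0 tail=3 count=3
After op 4 (write(1)): arr=[15 18 3 1] head=0 tail=0 count=4
After op 5 (write(16)): arr=[16 18 3 1] head=1 tail=1 count=4
After op 6 (write(5)): arr=[16 5 3 1] head=2 tail=2 count=4
After op 7 (read()): arr=[16 5 3 1] head=3 tail=2 count=3
After op 8 (write(9)): arr=[16 5 9 1] head=3 tail=3 count=4
After op 9 (write(21)): arr=[16 5 9 21] head=0 tail=0 count=4
After op 10 (write(7)): arr=[7 5 9 21] head=1 tail=1 count=4

Answer: 7 5 9 21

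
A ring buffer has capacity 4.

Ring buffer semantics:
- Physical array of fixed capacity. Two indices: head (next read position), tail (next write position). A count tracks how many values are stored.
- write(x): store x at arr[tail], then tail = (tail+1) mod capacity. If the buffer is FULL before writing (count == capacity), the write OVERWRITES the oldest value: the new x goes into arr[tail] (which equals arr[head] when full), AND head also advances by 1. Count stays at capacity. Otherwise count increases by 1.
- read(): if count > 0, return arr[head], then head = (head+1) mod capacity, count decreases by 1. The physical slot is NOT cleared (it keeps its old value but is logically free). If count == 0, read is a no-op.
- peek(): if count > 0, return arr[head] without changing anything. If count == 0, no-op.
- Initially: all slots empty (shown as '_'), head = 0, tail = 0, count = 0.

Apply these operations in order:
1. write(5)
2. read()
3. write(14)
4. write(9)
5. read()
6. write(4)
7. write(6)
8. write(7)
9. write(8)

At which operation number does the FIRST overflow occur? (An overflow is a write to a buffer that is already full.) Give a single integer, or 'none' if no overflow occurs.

After op 1 (write(5)): arr=[5 _ _ _] head=0 tail=1 count=1
After op 2 (read()): arr=[5 _ _ _] head=1 tail=1 count=0
After op 3 (write(14)): arr=[5 14 _ _] head=1 tail=2 count=1
After op 4 (write(9)): arr=[5 14 9 _] head=1 tail=3 count=2
After op 5 (read()): arr=[5 14 9 _] head=2 tail=3 count=1
After op 6 (write(4)): arr=[5 14 9 4] head=2 tail=0 count=2
After op 7 (write(6)): arr=[6 14 9 4] head=2 tail=1 count=3
After op 8 (write(7)): arr=[6 7 9 4] head=2 tail=2 count=4
After op 9 (write(8)): arr=[6 7 8 4] head=3 tail=3 count=4

Answer: 9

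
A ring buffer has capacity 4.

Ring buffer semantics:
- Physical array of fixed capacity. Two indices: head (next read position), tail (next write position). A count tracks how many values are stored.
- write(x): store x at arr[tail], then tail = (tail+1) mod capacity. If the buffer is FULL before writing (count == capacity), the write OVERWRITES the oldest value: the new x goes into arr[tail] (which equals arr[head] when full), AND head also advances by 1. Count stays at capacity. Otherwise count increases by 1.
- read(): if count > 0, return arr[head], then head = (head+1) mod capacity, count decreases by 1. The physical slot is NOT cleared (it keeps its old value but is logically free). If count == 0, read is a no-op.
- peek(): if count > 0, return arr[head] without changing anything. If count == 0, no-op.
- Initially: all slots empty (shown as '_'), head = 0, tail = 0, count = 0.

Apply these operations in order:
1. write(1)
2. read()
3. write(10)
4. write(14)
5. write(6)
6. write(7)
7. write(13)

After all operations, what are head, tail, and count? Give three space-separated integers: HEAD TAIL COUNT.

Answer: 2 2 4

Derivation:
After op 1 (write(1)): arr=[1 _ _ _] head=0 tail=1 count=1
After op 2 (read()): arr=[1 _ _ _] head=1 tail=1 count=0
After op 3 (write(10)): arr=[1 10 _ _] head=1 tail=2 count=1
After op 4 (write(14)): arr=[1 10 14 _] head=1 tail=3 count=2
After op 5 (write(6)): arr=[1 10 14 6] head=1 tail=0 count=3
After op 6 (write(7)): arr=[7 10 14 6] head=1 tail=1 count=4
After op 7 (write(13)): arr=[7 13 14 6] head=2 tail=2 count=4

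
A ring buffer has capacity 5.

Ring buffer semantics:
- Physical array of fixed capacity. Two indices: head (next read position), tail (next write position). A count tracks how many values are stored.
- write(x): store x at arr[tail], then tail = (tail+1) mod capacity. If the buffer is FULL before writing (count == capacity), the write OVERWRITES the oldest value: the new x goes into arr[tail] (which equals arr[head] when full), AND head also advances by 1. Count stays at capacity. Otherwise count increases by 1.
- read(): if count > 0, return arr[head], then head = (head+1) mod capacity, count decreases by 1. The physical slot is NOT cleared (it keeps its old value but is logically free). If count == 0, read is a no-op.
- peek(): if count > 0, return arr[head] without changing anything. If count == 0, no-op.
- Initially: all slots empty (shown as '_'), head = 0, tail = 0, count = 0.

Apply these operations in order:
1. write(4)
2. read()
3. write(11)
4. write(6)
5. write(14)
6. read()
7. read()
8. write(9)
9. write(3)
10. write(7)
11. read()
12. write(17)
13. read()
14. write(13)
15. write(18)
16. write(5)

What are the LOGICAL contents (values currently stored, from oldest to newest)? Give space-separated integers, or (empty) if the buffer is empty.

Answer: 7 17 13 18 5

Derivation:
After op 1 (write(4)): arr=[4 _ _ _ _] head=0 tail=1 count=1
After op 2 (read()): arr=[4 _ _ _ _] head=1 tail=1 count=0
After op 3 (write(11)): arr=[4 11 _ _ _] head=1 tail=2 count=1
After op 4 (write(6)): arr=[4 11 6 _ _] head=1 tail=3 count=2
After op 5 (write(14)): arr=[4 11 6 14 _] head=1 tail=4 count=3
After op 6 (read()): arr=[4 11 6 14 _] head=2 tail=4 count=2
After op 7 (read()): arr=[4 11 6 14 _] head=3 tail=4 count=1
After op 8 (write(9)): arr=[4 11 6 14 9] head=3 tail=0 count=2
After op 9 (write(3)): arr=[3 11 6 14 9] head=3 tail=1 count=3
After op 10 (write(7)): arr=[3 7 6 14 9] head=3 tail=2 count=4
After op 11 (read()): arr=[3 7 6 14 9] head=4 tail=2 count=3
After op 12 (write(17)): arr=[3 7 17 14 9] head=4 tail=3 count=4
After op 13 (read()): arr=[3 7 17 14 9] head=0 tail=3 count=3
After op 14 (write(13)): arr=[3 7 17 13 9] head=0 tail=4 count=4
After op 15 (write(18)): arr=[3 7 17 13 18] head=0 tail=0 count=5
After op 16 (write(5)): arr=[5 7 17 13 18] head=1 tail=1 count=5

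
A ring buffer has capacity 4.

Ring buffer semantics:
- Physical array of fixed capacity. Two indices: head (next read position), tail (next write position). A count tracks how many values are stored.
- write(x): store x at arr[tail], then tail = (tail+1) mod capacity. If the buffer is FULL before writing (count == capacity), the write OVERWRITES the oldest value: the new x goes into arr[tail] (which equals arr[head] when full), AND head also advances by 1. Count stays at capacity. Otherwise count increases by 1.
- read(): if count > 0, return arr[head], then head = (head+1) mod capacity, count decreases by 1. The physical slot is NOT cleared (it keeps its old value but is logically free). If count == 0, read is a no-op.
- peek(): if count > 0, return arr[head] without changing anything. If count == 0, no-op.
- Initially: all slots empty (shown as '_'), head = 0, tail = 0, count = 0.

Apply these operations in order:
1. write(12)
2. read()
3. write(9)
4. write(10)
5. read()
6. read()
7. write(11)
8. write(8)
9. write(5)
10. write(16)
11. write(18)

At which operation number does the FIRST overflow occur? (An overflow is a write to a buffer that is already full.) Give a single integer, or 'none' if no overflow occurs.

Answer: 11

Derivation:
After op 1 (write(12)): arr=[12 _ _ _] head=0 tail=1 count=1
After op 2 (read()): arr=[12 _ _ _] head=1 tail=1 count=0
After op 3 (write(9)): arr=[12 9 _ _] head=1 tail=2 count=1
After op 4 (write(10)): arr=[12 9 10 _] head=1 tail=3 count=2
After op 5 (read()): arr=[12 9 10 _] head=2 tail=3 count=1
After op 6 (read()): arr=[12 9 10 _] head=3 tail=3 count=0
After op 7 (write(11)): arr=[12 9 10 11] head=3 tail=0 count=1
After op 8 (write(8)): arr=[8 9 10 11] head=3 tail=1 count=2
After op 9 (write(5)): arr=[8 5 10 11] head=3 tail=2 count=3
After op 10 (write(16)): arr=[8 5 16 11] head=3 tail=3 count=4
After op 11 (write(18)): arr=[8 5 16 18] head=0 tail=0 count=4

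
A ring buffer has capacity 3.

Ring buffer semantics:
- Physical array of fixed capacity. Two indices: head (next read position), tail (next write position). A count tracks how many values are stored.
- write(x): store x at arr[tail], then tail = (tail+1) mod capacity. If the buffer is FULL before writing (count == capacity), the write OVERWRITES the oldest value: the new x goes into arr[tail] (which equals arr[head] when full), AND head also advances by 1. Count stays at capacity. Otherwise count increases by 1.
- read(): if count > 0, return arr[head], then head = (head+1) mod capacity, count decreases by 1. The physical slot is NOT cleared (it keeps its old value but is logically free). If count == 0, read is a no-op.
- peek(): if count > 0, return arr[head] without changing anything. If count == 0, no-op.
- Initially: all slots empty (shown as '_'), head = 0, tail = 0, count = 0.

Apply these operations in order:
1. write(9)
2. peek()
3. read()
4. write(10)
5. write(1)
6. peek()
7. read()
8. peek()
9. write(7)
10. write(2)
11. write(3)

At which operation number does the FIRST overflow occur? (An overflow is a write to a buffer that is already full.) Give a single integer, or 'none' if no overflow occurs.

After op 1 (write(9)): arr=[9 _ _] head=0 tail=1 count=1
After op 2 (peek()): arr=[9 _ _] head=0 tail=1 count=1
After op 3 (read()): arr=[9 _ _] head=1 tail=1 count=0
After op 4 (write(10)): arr=[9 10 _] head=1 tail=2 count=1
After op 5 (write(1)): arr=[9 10 1] head=1 tail=0 count=2
After op 6 (peek()): arr=[9 10 1] head=1 tail=0 count=2
After op 7 (read()): arr=[9 10 1] head=2 tail=0 count=1
After op 8 (peek()): arr=[9 10 1] head=2 tail=0 count=1
After op 9 (write(7)): arr=[7 10 1] head=2 tail=1 count=2
After op 10 (write(2)): arr=[7 2 1] head=2 tail=2 count=3
After op 11 (write(3)): arr=[7 2 3] head=0 tail=0 count=3

Answer: 11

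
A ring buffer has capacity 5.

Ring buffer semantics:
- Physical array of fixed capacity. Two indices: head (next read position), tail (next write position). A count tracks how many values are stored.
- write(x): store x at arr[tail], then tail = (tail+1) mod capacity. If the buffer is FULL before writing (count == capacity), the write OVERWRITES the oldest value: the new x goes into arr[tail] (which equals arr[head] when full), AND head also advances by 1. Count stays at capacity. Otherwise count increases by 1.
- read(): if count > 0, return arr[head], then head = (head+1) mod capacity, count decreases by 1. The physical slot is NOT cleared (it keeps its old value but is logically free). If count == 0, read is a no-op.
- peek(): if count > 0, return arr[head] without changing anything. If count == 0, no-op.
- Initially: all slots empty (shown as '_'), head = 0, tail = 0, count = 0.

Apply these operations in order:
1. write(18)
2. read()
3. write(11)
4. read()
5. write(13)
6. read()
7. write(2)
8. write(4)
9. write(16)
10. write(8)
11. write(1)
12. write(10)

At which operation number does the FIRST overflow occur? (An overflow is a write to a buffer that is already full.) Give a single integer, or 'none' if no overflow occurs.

After op 1 (write(18)): arr=[18 _ _ _ _] head=0 tail=1 count=1
After op 2 (read()): arr=[18 _ _ _ _] head=1 tail=1 count=0
After op 3 (write(11)): arr=[18 11 _ _ _] head=1 tail=2 count=1
After op 4 (read()): arr=[18 11 _ _ _] head=2 tail=2 count=0
After op 5 (write(13)): arr=[18 11 13 _ _] head=2 tail=3 count=1
After op 6 (read()): arr=[18 11 13 _ _] head=3 tail=3 count=0
After op 7 (write(2)): arr=[18 11 13 2 _] head=3 tail=4 count=1
After op 8 (write(4)): arr=[18 11 13 2 4] head=3 tail=0 count=2
After op 9 (write(16)): arr=[16 11 13 2 4] head=3 tail=1 count=3
After op 10 (write(8)): arr=[16 8 13 2 4] head=3 tail=2 count=4
After op 11 (write(1)): arr=[16 8 1 2 4] head=3 tail=3 count=5
After op 12 (write(10)): arr=[16 8 1 10 4] head=4 tail=4 count=5

Answer: 12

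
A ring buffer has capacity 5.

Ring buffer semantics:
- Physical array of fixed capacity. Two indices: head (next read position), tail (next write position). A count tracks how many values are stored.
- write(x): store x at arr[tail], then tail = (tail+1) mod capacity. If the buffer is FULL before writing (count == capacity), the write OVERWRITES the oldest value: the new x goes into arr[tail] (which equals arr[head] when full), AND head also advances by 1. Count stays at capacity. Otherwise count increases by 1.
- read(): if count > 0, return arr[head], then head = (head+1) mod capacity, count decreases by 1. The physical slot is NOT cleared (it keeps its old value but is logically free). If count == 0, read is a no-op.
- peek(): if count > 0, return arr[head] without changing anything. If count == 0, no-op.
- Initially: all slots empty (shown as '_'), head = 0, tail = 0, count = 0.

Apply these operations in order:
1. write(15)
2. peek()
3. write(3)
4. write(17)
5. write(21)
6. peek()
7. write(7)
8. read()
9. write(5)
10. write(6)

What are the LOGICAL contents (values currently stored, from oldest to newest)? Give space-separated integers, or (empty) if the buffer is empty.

After op 1 (write(15)): arr=[15 _ _ _ _] head=0 tail=1 count=1
After op 2 (peek()): arr=[15 _ _ _ _] head=0 tail=1 count=1
After op 3 (write(3)): arr=[15 3 _ _ _] head=0 tail=2 count=2
After op 4 (write(17)): arr=[15 3 17 _ _] head=0 tail=3 count=3
After op 5 (write(21)): arr=[15 3 17 21 _] head=0 tail=4 count=4
After op 6 (peek()): arr=[15 3 17 21 _] head=0 tail=4 count=4
After op 7 (write(7)): arr=[15 3 17 21 7] head=0 tail=0 count=5
After op 8 (read()): arr=[15 3 17 21 7] head=1 tail=0 count=4
After op 9 (write(5)): arr=[5 3 17 21 7] head=1 tail=1 count=5
After op 10 (write(6)): arr=[5 6 17 21 7] head=2 tail=2 count=5

Answer: 17 21 7 5 6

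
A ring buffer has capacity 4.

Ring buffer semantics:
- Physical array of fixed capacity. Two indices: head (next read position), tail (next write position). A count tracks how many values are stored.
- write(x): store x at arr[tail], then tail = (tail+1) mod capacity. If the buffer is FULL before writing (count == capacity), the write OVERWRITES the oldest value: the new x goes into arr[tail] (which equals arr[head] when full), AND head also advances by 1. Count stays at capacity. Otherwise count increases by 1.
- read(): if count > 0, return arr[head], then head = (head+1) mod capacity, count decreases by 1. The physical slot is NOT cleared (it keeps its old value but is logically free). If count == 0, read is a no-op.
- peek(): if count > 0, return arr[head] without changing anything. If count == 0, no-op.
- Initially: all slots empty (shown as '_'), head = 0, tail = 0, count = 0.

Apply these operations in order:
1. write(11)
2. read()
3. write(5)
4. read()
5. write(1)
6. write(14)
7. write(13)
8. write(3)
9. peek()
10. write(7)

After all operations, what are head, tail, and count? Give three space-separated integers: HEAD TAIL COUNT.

After op 1 (write(11)): arr=[11 _ _ _] head=0 tail=1 count=1
After op 2 (read()): arr=[11 _ _ _] head=1 tail=1 count=0
After op 3 (write(5)): arr=[11 5 _ _] head=1 tail=2 count=1
After op 4 (read()): arr=[11 5 _ _] head=2 tail=2 count=0
After op 5 (write(1)): arr=[11 5 1 _] head=2 tail=3 count=1
After op 6 (write(14)): arr=[11 5 1 14] head=2 tail=0 count=2
After op 7 (write(13)): arr=[13 5 1 14] head=2 tail=1 count=3
After op 8 (write(3)): arr=[13 3 1 14] head=2 tail=2 count=4
After op 9 (peek()): arr=[13 3 1 14] head=2 tail=2 count=4
After op 10 (write(7)): arr=[13 3 7 14] head=3 tail=3 count=4

Answer: 3 3 4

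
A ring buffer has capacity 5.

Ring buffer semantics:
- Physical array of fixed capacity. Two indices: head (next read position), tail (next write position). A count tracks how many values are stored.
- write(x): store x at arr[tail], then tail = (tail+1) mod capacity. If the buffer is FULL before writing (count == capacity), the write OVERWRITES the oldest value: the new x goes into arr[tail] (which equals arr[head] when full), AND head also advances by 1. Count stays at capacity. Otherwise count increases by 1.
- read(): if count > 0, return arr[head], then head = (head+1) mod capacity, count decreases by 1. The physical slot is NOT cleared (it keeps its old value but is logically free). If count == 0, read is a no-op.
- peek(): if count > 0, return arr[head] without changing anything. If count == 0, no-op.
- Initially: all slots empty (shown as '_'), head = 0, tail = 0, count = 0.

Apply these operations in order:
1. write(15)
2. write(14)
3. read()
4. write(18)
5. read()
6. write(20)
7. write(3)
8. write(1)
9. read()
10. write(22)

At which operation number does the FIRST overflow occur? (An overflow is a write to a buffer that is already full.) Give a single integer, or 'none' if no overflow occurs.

After op 1 (write(15)): arr=[15 _ _ _ _] head=0 tail=1 count=1
After op 2 (write(14)): arr=[15 14 _ _ _] head=0 tail=2 count=2
After op 3 (read()): arr=[15 14 _ _ _] head=1 tail=2 count=1
After op 4 (write(18)): arr=[15 14 18 _ _] head=1 tail=3 count=2
After op 5 (read()): arr=[15 14 18 _ _] head=2 tail=3 count=1
After op 6 (write(20)): arr=[15 14 18 20 _] head=2 tail=4 count=2
After op 7 (write(3)): arr=[15 14 18 20 3] head=2 tail=0 count=3
After op 8 (write(1)): arr=[1 14 18 20 3] head=2 tail=1 count=4
After op 9 (read()): arr=[1 14 18 20 3] head=3 tail=1 count=3
After op 10 (write(22)): arr=[1 22 18 20 3] head=3 tail=2 count=4

Answer: none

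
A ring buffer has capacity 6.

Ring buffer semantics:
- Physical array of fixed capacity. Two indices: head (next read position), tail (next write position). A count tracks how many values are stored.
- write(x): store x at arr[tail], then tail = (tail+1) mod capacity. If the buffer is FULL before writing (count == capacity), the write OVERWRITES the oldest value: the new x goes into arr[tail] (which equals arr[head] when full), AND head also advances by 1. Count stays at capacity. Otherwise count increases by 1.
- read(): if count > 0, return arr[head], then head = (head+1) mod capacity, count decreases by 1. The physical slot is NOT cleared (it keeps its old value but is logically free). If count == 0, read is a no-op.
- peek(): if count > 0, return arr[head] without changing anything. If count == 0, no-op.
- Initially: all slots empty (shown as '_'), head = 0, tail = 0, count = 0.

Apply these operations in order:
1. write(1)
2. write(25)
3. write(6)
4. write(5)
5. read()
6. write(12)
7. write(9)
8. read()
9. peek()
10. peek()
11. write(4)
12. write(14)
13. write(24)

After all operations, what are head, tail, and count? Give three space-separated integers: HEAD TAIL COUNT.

Answer: 3 3 6

Derivation:
After op 1 (write(1)): arr=[1 _ _ _ _ _] head=0 tail=1 count=1
After op 2 (write(25)): arr=[1 25 _ _ _ _] head=0 tail=2 count=2
After op 3 (write(6)): arr=[1 25 6 _ _ _] head=0 tail=3 count=3
After op 4 (write(5)): arr=[1 25 6 5 _ _] head=0 tail=4 count=4
After op 5 (read()): arr=[1 25 6 5 _ _] head=1 tail=4 count=3
After op 6 (write(12)): arr=[1 25 6 5 12 _] head=1 tail=5 count=4
After op 7 (write(9)): arr=[1 25 6 5 12 9] head=1 tail=0 count=5
After op 8 (read()): arr=[1 25 6 5 12 9] head=2 tail=0 count=4
After op 9 (peek()): arr=[1 25 6 5 12 9] head=2 tail=0 count=4
After op 10 (peek()): arr=[1 25 6 5 12 9] head=2 tail=0 count=4
After op 11 (write(4)): arr=[4 25 6 5 12 9] head=2 tail=1 count=5
After op 12 (write(14)): arr=[4 14 6 5 12 9] head=2 tail=2 count=6
After op 13 (write(24)): arr=[4 14 24 5 12 9] head=3 tail=3 count=6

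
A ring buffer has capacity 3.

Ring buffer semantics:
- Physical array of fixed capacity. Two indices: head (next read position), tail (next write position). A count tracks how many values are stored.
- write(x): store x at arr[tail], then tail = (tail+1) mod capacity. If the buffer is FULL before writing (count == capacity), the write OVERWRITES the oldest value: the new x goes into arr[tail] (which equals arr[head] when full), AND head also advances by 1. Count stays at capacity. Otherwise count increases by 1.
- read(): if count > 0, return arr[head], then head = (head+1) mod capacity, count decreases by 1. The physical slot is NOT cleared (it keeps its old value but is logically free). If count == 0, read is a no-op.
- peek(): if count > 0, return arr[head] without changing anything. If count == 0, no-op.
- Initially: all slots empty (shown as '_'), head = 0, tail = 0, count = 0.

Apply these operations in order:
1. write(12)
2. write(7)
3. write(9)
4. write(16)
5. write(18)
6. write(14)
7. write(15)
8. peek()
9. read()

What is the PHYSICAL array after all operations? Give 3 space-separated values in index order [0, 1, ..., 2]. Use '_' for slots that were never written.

Answer: 15 18 14

Derivation:
After op 1 (write(12)): arr=[12 _ _] head=0 tail=1 count=1
After op 2 (write(7)): arr=[12 7 _] head=0 tail=2 count=2
After op 3 (write(9)): arr=[12 7 9] head=0 tail=0 count=3
After op 4 (write(16)): arr=[16 7 9] head=1 tail=1 count=3
After op 5 (write(18)): arr=[16 18 9] head=2 tail=2 count=3
After op 6 (write(14)): arr=[16 18 14] head=0 tail=0 count=3
After op 7 (write(15)): arr=[15 18 14] head=1 tail=1 count=3
After op 8 (peek()): arr=[15 18 14] head=1 tail=1 count=3
After op 9 (read()): arr=[15 18 14] head=2 tail=1 count=2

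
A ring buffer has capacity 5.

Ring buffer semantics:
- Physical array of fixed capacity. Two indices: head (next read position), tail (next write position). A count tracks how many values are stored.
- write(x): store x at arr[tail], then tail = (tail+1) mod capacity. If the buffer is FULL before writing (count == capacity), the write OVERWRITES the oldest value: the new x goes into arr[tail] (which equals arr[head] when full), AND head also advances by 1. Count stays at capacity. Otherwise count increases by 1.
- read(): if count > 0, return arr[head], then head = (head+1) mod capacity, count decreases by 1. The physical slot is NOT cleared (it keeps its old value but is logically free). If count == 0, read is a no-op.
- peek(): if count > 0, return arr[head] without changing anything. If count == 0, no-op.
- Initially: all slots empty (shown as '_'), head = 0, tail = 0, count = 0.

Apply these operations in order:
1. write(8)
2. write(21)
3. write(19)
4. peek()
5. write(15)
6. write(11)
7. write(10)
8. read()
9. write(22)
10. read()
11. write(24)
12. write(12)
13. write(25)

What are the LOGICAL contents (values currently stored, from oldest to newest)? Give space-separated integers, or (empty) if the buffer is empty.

After op 1 (write(8)): arr=[8 _ _ _ _] head=0 tail=1 count=1
After op 2 (write(21)): arr=[8 21 _ _ _] head=0 tail=2 count=2
After op 3 (write(19)): arr=[8 21 19 _ _] head=0 tail=3 count=3
After op 4 (peek()): arr=[8 21 19 _ _] head=0 tail=3 count=3
After op 5 (write(15)): arr=[8 21 19 15 _] head=0 tail=4 count=4
After op 6 (write(11)): arr=[8 21 19 15 11] head=0 tail=0 count=5
After op 7 (write(10)): arr=[10 21 19 15 11] head=1 tail=1 count=5
After op 8 (read()): arr=[10 21 19 15 11] head=2 tail=1 count=4
After op 9 (write(22)): arr=[10 22 19 15 11] head=2 tail=2 count=5
After op 10 (read()): arr=[10 22 19 15 11] head=3 tail=2 count=4
After op 11 (write(24)): arr=[10 22 24 15 11] head=3 tail=3 count=5
After op 12 (write(12)): arr=[10 22 24 12 11] head=4 tail=4 count=5
After op 13 (write(25)): arr=[10 22 24 12 25] head=0 tail=0 count=5

Answer: 10 22 24 12 25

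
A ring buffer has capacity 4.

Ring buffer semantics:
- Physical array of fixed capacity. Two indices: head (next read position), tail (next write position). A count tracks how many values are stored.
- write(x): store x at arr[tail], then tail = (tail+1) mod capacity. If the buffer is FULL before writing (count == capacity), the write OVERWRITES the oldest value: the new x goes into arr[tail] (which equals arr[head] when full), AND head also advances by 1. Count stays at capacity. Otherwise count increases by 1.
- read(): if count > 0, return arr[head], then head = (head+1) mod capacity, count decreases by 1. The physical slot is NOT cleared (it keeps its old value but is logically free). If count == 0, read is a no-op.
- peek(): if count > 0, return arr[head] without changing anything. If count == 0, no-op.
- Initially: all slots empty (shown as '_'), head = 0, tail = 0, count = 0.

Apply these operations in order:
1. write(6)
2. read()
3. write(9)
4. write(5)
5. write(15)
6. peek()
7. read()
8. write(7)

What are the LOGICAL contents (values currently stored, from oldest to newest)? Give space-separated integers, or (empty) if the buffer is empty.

After op 1 (write(6)): arr=[6 _ _ _] head=0 tail=1 count=1
After op 2 (read()): arr=[6 _ _ _] head=1 tail=1 count=0
After op 3 (write(9)): arr=[6 9 _ _] head=1 tail=2 count=1
After op 4 (write(5)): arr=[6 9 5 _] head=1 tail=3 count=2
After op 5 (write(15)): arr=[6 9 5 15] head=1 tail=0 count=3
After op 6 (peek()): arr=[6 9 5 15] head=1 tail=0 count=3
After op 7 (read()): arr=[6 9 5 15] head=2 tail=0 count=2
After op 8 (write(7)): arr=[7 9 5 15] head=2 tail=1 count=3

Answer: 5 15 7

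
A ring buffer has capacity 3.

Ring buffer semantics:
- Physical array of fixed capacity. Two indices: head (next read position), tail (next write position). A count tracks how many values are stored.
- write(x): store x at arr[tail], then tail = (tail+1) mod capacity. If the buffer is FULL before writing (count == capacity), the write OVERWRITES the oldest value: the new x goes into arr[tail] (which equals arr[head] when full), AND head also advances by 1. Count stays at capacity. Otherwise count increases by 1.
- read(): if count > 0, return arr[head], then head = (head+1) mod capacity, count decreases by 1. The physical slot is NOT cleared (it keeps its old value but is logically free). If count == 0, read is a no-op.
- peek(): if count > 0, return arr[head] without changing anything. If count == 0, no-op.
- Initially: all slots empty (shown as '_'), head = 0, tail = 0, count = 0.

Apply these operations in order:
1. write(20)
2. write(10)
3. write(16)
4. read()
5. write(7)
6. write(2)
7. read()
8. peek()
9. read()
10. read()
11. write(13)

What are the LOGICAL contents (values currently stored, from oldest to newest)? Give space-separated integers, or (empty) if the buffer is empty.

Answer: 13

Derivation:
After op 1 (write(20)): arr=[20 _ _] head=0 tail=1 count=1
After op 2 (write(10)): arr=[20 10 _] head=0 tail=2 count=2
After op 3 (write(16)): arr=[20 10 16] head=0 tail=0 count=3
After op 4 (read()): arr=[20 10 16] head=1 tail=0 count=2
After op 5 (write(7)): arr=[7 10 16] head=1 tail=1 count=3
After op 6 (write(2)): arr=[7 2 16] head=2 tail=2 count=3
After op 7 (read()): arr=[7 2 16] head=0 tail=2 count=2
After op 8 (peek()): arr=[7 2 16] head=0 tail=2 count=2
After op 9 (read()): arr=[7 2 16] head=1 tail=2 count=1
After op 10 (read()): arr=[7 2 16] head=2 tail=2 count=0
After op 11 (write(13)): arr=[7 2 13] head=2 tail=0 count=1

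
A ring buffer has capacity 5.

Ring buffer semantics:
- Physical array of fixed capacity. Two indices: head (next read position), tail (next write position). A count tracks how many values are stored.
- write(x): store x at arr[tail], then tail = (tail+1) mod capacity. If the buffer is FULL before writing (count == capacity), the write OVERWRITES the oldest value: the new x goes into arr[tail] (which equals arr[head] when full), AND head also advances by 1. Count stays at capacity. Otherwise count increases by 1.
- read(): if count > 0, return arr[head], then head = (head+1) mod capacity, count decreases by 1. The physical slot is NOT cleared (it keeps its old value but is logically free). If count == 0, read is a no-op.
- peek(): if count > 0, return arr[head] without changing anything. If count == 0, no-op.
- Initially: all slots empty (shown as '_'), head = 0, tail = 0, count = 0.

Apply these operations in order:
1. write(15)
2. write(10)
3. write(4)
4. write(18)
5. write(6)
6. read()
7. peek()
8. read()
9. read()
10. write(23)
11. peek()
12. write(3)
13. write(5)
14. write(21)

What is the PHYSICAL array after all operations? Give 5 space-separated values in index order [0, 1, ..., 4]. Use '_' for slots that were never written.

Answer: 23 3 5 21 6

Derivation:
After op 1 (write(15)): arr=[15 _ _ _ _] head=0 tail=1 count=1
After op 2 (write(10)): arr=[15 10 _ _ _] head=0 tail=2 count=2
After op 3 (write(4)): arr=[15 10 4 _ _] head=0 tail=3 count=3
After op 4 (write(18)): arr=[15 10 4 18 _] head=0 tail=4 count=4
After op 5 (write(6)): arr=[15 10 4 18 6] head=0 tail=0 count=5
After op 6 (read()): arr=[15 10 4 18 6] head=1 tail=0 count=4
After op 7 (peek()): arr=[15 10 4 18 6] head=1 tail=0 count=4
After op 8 (read()): arr=[15 10 4 18 6] head=2 tail=0 count=3
After op 9 (read()): arr=[15 10 4 18 6] head=3 tail=0 count=2
After op 10 (write(23)): arr=[23 10 4 18 6] head=3 tail=1 count=3
After op 11 (peek()): arr=[23 10 4 18 6] head=3 tail=1 count=3
After op 12 (write(3)): arr=[23 3 4 18 6] head=3 tail=2 count=4
After op 13 (write(5)): arr=[23 3 5 18 6] head=3 tail=3 count=5
After op 14 (write(21)): arr=[23 3 5 21 6] head=4 tail=4 count=5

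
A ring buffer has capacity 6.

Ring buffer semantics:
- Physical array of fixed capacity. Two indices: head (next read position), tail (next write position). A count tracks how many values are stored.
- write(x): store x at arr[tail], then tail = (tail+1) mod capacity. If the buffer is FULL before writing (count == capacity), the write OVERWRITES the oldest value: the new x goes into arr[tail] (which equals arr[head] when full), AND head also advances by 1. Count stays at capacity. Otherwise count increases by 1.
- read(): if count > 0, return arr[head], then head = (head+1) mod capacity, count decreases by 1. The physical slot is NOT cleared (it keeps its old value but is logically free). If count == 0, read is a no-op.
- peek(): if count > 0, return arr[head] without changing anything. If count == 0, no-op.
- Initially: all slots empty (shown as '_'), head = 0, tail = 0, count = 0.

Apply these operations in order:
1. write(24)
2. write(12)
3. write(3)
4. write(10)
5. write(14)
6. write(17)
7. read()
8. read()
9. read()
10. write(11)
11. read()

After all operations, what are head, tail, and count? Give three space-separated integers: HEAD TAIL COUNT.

After op 1 (write(24)): arr=[24 _ _ _ _ _] head=0 tail=1 count=1
After op 2 (write(12)): arr=[24 12 _ _ _ _] head=0 tail=2 count=2
After op 3 (write(3)): arr=[24 12 3 _ _ _] head=0 tail=3 count=3
After op 4 (write(10)): arr=[24 12 3 10 _ _] head=0 tail=4 count=4
After op 5 (write(14)): arr=[24 12 3 10 14 _] head=0 tail=5 count=5
After op 6 (write(17)): arr=[24 12 3 10 14 17] head=0 tail=0 count=6
After op 7 (read()): arr=[24 12 3 10 14 17] head=1 tail=0 count=5
After op 8 (read()): arr=[24 12 3 10 14 17] head=2 tail=0 count=4
After op 9 (read()): arr=[24 12 3 10 14 17] head=3 tail=0 count=3
After op 10 (write(11)): arr=[11 12 3 10 14 17] head=3 tail=1 count=4
After op 11 (read()): arr=[11 12 3 10 14 17] head=4 tail=1 count=3

Answer: 4 1 3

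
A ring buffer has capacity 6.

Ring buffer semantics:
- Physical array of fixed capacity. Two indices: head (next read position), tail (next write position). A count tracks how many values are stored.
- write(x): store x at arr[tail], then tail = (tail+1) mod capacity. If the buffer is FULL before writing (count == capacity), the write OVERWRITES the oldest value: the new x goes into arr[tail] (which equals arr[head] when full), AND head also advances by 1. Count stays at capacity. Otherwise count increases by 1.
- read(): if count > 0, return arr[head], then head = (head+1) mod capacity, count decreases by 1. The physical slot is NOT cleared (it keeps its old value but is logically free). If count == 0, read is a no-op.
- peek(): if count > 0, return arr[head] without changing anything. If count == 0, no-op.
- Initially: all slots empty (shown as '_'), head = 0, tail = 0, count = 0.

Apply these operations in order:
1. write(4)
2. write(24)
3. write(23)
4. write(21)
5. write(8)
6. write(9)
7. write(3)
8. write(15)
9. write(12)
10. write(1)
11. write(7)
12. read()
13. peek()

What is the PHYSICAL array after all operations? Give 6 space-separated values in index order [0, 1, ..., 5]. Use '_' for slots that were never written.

After op 1 (write(4)): arr=[4 _ _ _ _ _] head=0 tail=1 count=1
After op 2 (write(24)): arr=[4 24 _ _ _ _] head=0 tail=2 count=2
After op 3 (write(23)): arr=[4 24 23 _ _ _] head=0 tail=3 count=3
After op 4 (write(21)): arr=[4 24 23 21 _ _] head=0 tail=4 count=4
After op 5 (write(8)): arr=[4 24 23 21 8 _] head=0 tail=5 count=5
After op 6 (write(9)): arr=[4 24 23 21 8 9] head=0 tail=0 count=6
After op 7 (write(3)): arr=[3 24 23 21 8 9] head=1 tail=1 count=6
After op 8 (write(15)): arr=[3 15 23 21 8 9] head=2 tail=2 count=6
After op 9 (write(12)): arr=[3 15 12 21 8 9] head=3 tail=3 count=6
After op 10 (write(1)): arr=[3 15 12 1 8 9] head=4 tail=4 count=6
After op 11 (write(7)): arr=[3 15 12 1 7 9] head=5 tail=5 count=6
After op 12 (read()): arr=[3 15 12 1 7 9] head=0 tail=5 count=5
After op 13 (peek()): arr=[3 15 12 1 7 9] head=0 tail=5 count=5

Answer: 3 15 12 1 7 9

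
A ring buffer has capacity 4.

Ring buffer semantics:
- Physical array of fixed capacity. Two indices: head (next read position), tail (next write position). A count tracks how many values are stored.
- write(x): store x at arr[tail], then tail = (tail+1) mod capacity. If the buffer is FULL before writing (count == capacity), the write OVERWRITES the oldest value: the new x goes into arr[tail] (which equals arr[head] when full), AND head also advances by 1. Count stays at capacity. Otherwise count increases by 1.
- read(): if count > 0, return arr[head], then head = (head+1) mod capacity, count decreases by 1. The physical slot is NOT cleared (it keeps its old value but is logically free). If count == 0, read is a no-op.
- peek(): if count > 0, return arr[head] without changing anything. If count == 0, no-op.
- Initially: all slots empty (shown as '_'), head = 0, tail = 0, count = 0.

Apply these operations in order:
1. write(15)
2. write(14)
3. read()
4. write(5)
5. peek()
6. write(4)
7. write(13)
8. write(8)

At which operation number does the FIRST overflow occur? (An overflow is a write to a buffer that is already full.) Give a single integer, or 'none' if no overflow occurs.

After op 1 (write(15)): arr=[15 _ _ _] head=0 tail=1 count=1
After op 2 (write(14)): arr=[15 14 _ _] head=0 tail=2 count=2
After op 3 (read()): arr=[15 14 _ _] head=1 tail=2 count=1
After op 4 (write(5)): arr=[15 14 5 _] head=1 tail=3 count=2
After op 5 (peek()): arr=[15 14 5 _] head=1 tail=3 count=2
After op 6 (write(4)): arr=[15 14 5 4] head=1 tail=0 count=3
After op 7 (write(13)): arr=[13 14 5 4] head=1 tail=1 count=4
After op 8 (write(8)): arr=[13 8 5 4] head=2 tail=2 count=4

Answer: 8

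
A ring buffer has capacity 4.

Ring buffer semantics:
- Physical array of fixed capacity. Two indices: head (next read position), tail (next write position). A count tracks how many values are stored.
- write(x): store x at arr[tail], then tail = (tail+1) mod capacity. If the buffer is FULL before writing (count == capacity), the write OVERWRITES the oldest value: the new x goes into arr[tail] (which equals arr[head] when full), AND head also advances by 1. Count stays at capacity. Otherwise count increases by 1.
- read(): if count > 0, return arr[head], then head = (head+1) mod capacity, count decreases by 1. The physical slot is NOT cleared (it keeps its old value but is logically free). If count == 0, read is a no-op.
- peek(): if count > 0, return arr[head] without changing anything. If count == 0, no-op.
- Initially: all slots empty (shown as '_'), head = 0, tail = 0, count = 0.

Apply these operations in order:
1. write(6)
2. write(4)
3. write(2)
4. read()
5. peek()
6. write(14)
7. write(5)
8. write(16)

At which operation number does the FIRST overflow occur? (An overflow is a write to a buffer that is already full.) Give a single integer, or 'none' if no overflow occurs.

After op 1 (write(6)): arr=[6 _ _ _] head=0 tail=1 count=1
After op 2 (write(4)): arr=[6 4 _ _] head=0 tail=2 count=2
After op 3 (write(2)): arr=[6 4 2 _] head=0 tail=3 count=3
After op 4 (read()): arr=[6 4 2 _] head=1 tail=3 count=2
After op 5 (peek()): arr=[6 4 2 _] head=1 tail=3 count=2
After op 6 (write(14)): arr=[6 4 2 14] head=1 tail=0 count=3
After op 7 (write(5)): arr=[5 4 2 14] head=1 tail=1 count=4
After op 8 (write(16)): arr=[5 16 2 14] head=2 tail=2 count=4

Answer: 8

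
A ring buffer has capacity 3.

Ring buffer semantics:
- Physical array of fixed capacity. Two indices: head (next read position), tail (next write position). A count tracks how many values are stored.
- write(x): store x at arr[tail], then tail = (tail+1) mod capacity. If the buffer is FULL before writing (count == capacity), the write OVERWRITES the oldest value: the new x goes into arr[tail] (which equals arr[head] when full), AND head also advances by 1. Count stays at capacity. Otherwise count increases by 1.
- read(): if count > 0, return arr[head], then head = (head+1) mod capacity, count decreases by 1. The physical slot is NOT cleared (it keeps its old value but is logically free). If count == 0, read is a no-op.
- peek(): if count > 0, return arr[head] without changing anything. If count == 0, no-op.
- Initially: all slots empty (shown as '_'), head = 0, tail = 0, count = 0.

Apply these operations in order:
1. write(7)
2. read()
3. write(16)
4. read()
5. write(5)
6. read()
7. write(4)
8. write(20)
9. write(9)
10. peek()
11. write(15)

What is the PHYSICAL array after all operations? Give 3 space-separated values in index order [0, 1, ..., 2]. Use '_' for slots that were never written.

After op 1 (write(7)): arr=[7 _ _] head=0 tail=1 count=1
After op 2 (read()): arr=[7 _ _] head=1 tail=1 count=0
After op 3 (write(16)): arr=[7 16 _] head=1 tail=2 count=1
After op 4 (read()): arr=[7 16 _] head=2 tail=2 count=0
After op 5 (write(5)): arr=[7 16 5] head=2 tail=0 count=1
After op 6 (read()): arr=[7 16 5] head=0 tail=0 count=0
After op 7 (write(4)): arr=[4 16 5] head=0 tail=1 count=1
After op 8 (write(20)): arr=[4 20 5] head=0 tail=2 count=2
After op 9 (write(9)): arr=[4 20 9] head=0 tail=0 count=3
After op 10 (peek()): arr=[4 20 9] head=0 tail=0 count=3
After op 11 (write(15)): arr=[15 20 9] head=1 tail=1 count=3

Answer: 15 20 9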